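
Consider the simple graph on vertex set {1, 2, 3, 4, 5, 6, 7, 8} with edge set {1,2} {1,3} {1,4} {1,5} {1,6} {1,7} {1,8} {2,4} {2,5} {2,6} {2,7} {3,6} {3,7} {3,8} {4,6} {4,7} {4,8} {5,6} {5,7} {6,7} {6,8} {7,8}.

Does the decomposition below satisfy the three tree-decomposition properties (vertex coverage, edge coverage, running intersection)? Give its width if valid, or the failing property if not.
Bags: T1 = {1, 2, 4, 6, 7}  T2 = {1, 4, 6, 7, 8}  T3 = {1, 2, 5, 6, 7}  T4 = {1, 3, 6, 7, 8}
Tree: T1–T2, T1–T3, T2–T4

Yes; width 4.

Checking the three conditions: (i) the bags cover all of {1, 2, 3, 4, 5, 6, 7, 8}; (ii) for each edge, some bag contains both endpoints; (iii) the bags containing any fixed vertex form a subtree. All hold, so the decomposition is valid with width 5 − 1 = 4.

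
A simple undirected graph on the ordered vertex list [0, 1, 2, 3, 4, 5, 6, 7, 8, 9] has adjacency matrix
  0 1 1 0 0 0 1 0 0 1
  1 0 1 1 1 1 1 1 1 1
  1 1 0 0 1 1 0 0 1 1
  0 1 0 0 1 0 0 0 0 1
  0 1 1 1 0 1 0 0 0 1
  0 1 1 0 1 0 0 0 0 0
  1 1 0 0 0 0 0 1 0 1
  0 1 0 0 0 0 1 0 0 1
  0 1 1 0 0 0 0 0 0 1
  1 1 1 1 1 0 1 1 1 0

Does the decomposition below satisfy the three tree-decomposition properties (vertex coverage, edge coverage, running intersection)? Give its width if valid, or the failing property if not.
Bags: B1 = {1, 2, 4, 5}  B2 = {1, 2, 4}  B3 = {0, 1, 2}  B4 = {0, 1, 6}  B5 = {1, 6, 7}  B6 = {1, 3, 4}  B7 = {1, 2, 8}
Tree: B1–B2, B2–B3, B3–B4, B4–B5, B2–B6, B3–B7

No — vertex 9 appears in no bag.

A tree decomposition must satisfy three properties: every vertex lies in some bag; for every edge, both endpoints lie together in some bag; and for every vertex, the bags containing it form a connected subtree. Here vertex 9 appears in no bag, so the decomposition is invalid.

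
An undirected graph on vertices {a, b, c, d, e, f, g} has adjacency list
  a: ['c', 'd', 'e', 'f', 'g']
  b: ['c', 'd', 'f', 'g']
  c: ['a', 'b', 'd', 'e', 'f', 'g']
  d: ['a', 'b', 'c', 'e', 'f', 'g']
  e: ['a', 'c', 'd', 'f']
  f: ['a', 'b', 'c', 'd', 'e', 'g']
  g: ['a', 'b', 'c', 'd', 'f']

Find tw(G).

4

A width-4 tree decomposition is:
Bags: B1 = {a, c, d, f, g}  B2 = {a, c, d, e, f}  B3 = {b, c, d, f, g}
Tree: B1–B2, B1–B3
Each bag holds 5 vertices, so the decomposition has width 4, which upper-bounds the treewidth. For the lower bound, the 5 vertices {a, c, d, f, g} are pairwise adjacent, and any tree decomposition puts a clique entirely inside one bag — forcing width ≥ 4. The upper and lower bounds meet at 4, so that is the treewidth.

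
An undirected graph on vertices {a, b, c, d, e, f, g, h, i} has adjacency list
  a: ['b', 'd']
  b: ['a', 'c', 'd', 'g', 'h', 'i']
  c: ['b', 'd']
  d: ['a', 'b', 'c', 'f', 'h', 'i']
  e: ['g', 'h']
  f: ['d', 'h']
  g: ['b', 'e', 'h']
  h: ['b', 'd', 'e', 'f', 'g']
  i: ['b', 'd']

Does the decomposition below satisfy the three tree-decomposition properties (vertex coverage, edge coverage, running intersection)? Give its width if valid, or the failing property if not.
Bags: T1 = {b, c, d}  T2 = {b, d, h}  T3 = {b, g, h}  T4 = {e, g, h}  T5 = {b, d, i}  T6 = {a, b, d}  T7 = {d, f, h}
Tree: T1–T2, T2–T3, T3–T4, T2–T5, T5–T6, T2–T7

Checking the three conditions: (i) the bags cover all of {a, b, c, d, e, f, g, h, i}; (ii) for each edge, some bag contains both endpoints; (iii) the bags containing any fixed vertex form a subtree. All hold, so the decomposition is valid with width 3 − 1 = 2.

Yes; width 2.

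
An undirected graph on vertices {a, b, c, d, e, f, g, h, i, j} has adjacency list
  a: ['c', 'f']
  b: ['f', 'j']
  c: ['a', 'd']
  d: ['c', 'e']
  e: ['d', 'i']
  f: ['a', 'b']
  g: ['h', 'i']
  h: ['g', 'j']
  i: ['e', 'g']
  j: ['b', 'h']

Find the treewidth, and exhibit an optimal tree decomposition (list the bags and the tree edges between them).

Treewidth 2.
One such decomposition:
Bags: B1 = {g, h, i}  B2 = {h, i, j}  B3 = {b, i, j}  B4 = {b, f, i}  B5 = {a, f, i}  B6 = {a, c, i}  B7 = {c, d, i}  B8 = {d, e, i}
Tree: B1–B2, B2–B3, B3–B4, B4–B5, B5–B6, B6–B7, B7–B8

Each bag holds 3 vertices, so the decomposition has width 2, which upper-bounds the treewidth. The edges i–g–h–j–b–f–a–c–d–e–i form a cycle, so G is not a tree and its treewidth is at least 2. The upper and lower bounds meet at 2, so that is the treewidth.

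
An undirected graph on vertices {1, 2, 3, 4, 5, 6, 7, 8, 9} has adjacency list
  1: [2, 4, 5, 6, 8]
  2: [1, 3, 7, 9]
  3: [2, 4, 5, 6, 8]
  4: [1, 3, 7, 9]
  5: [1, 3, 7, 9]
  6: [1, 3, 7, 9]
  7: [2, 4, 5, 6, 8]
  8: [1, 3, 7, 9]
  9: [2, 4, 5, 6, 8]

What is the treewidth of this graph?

4

A width-4 tree decomposition is:
Bags: B1 = {1, 3, 4, 7, 9}  B2 = {1, 2, 3, 7, 9}  B3 = {1, 3, 5, 7, 9}  B4 = {1, 3, 6, 7, 9}  B5 = {1, 3, 7, 8, 9}
Tree: B1–B2, B2–B3, B3–B4, B4–B5
The largest bag has 5 vertices, giving width 4; this decomposition certifies tw(G) ≤ 4. For the lower bound: the 5 vertex sets {3,4}, {1,2}, {5,7}, {9}, {6} are disjoint, each induces a connected subgraph, and every pair is joined by at least one edge of G. Contracting each set to a single vertex therefore yields K_{5} as a minor, and since treewidth is minor-monotone, tw(G) ≥ tw(K_{5}) = 4. Therefore the treewidth is 4.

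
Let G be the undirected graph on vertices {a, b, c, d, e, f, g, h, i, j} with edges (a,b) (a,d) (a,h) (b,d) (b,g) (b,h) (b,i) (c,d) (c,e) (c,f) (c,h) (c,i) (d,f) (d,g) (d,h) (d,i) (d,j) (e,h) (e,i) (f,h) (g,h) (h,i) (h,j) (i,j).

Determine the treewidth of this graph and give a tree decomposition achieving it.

Treewidth 3.
One optimal decomposition is:
Bags: B1 = {b, d, h, i}  B2 = {b, d, g, h}  B3 = {a, b, d, h}  B4 = {c, d, h, i}  B5 = {c, d, f, h}  B6 = {c, e, h, i}  B7 = {d, h, i, j}
Tree: B1–B2, B2–B3, B1–B4, B4–B5, B4–B6, B4–B7

Every bag has size at most 4, so the width is 4 − 1 = 3 and tw(G) ≤ 3. On the other hand G contains the 4-clique {d, h, i, j}. A clique must lie in a single bag of any decomposition, so no decomposition can have width below 3. Hence tw(G) = 3 exactly.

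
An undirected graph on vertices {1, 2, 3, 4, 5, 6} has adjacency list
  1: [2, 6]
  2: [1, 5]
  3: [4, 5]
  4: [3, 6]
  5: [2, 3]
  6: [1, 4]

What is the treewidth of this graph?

2

A width-2 tree decomposition is:
Bags: B1 = {1, 2, 5}  B2 = {1, 3, 5}  B3 = {1, 3, 4}  B4 = {1, 4, 6}
Tree: B1–B2, B2–B3, B3–B4
The largest bag has 3 vertices, giving width 2; this decomposition certifies tw(G) ≤ 2. Since 1–2–5–3–4–6–1 is a cycle in G, G is not acyclic. Forests are exactly the graphs of treewidth ≤ 1, so tw(G) ≥ 2. Hence tw(G) = 2 exactly.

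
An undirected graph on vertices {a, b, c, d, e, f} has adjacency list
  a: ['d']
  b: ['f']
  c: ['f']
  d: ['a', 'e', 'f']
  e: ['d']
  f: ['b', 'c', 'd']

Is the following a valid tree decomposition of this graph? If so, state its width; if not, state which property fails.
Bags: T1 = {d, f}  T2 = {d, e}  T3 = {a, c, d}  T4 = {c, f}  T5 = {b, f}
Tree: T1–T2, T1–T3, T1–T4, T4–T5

No — bags containing vertex c are not connected in the tree.

A tree decomposition must satisfy three properties: every vertex lies in some bag; for every edge, both endpoints lie together in some bag; and for every vertex, the bags containing it form a connected subtree. Here bags containing vertex c are not connected in the tree, so the decomposition is invalid.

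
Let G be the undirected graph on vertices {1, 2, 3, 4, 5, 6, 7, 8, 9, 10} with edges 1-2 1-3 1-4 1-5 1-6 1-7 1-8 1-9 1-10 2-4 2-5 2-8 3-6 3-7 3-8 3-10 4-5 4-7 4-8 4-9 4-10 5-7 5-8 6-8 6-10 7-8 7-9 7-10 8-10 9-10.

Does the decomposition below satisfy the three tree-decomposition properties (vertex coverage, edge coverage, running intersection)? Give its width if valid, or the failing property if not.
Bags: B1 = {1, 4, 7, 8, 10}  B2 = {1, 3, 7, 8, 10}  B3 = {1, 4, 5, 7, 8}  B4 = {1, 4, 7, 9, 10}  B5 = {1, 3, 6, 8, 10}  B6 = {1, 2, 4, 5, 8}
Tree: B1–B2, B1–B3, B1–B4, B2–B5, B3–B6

Yes; width 4.

Checking the three conditions: (i) the bags cover all of {1, 2, 3, 4, 5, 6, 7, 8, 9, 10}; (ii) for each edge, some bag contains both endpoints; (iii) the bags containing any fixed vertex form a subtree. All hold, so the decomposition is valid with width 5 − 1 = 4.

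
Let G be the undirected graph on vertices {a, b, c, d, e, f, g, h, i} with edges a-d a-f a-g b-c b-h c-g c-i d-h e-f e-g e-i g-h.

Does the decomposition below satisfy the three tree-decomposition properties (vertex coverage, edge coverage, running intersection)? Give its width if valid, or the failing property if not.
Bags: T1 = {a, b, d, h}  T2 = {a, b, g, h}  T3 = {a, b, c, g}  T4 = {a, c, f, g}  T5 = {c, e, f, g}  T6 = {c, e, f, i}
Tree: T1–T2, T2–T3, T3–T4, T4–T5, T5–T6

Yes; width 3.

Every vertex of G appears in some bag (union = {a, b, c, d, e, f, g, h, i}); every edge is covered by a bag; and for each vertex v the set of bags containing v is connected in the bag tree. The decomposition is therefore valid. The largest bag has 4 vertices, so the width is 3.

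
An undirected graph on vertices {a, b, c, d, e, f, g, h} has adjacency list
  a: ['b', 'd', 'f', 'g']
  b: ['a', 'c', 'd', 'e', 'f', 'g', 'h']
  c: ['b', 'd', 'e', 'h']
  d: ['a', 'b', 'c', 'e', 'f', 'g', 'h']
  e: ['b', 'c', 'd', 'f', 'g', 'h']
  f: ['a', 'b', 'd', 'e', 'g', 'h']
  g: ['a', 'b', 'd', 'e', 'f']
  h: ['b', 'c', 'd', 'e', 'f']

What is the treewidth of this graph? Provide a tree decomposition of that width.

Each bag holds 5 vertices, so the decomposition has width 4, which upper-bounds the treewidth. On the other hand G contains the 5-clique {b, c, d, e, h}. A clique must lie in a single bag of any decomposition, so no decomposition can have width below 4. The upper and lower bounds meet at 4, so that is the treewidth.

Treewidth 4.
Bags: B1 = {b, c, d, e, h}  B2 = {b, d, e, f, h}  B3 = {b, d, e, f, g}  B4 = {a, b, d, f, g}
Tree: B1–B2, B2–B3, B3–B4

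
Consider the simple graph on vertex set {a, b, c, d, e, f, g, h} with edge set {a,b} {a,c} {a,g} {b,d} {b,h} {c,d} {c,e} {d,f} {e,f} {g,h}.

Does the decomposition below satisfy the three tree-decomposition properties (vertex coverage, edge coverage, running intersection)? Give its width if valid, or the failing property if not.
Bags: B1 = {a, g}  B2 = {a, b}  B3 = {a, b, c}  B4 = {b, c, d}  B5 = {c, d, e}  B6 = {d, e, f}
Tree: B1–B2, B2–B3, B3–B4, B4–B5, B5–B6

A tree decomposition must satisfy three properties: every vertex lies in some bag; for every edge, both endpoints lie together in some bag; and for every vertex, the bags containing it form a connected subtree. Here vertex h appears in no bag, so the decomposition is invalid.

No — vertex h appears in no bag.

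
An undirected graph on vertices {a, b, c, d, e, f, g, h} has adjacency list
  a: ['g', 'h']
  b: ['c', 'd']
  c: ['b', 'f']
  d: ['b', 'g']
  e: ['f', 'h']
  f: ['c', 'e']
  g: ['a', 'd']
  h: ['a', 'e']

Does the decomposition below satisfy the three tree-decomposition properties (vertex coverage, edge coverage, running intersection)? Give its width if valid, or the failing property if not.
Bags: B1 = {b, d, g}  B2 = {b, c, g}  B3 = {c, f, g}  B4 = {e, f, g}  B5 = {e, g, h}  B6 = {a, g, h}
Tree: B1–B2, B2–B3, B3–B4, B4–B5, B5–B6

Every vertex of G appears in some bag (union = {a, b, c, d, e, f, g, h}); every edge is covered by a bag; and for each vertex v the set of bags containing v is connected in the bag tree. The decomposition is therefore valid. The largest bag has 3 vertices, so the width is 2.

Yes; width 2.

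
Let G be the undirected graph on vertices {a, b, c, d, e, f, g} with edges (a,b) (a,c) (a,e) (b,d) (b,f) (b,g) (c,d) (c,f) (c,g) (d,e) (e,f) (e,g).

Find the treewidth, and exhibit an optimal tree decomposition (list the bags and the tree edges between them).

Each bag holds 4 vertices, so the decomposition has width 3, which upper-bounds the treewidth. For the lower bound: the 4 vertex sets {a,e}, {c,g}, {b}, {f} are disjoint, each induces a connected subgraph, and every pair is joined by at least one edge of G. Contracting each set to a single vertex therefore yields K_{4} as a minor, and since treewidth is minor-monotone, tw(G) ≥ tw(K_{4}) = 3. Combining the bounds, tw(G) = 3.

Treewidth 3.
One optimal decomposition is:
Bags: B1 = {a, b, c, e}  B2 = {b, c, e, g}  B3 = {b, c, e, f}  B4 = {b, c, d, e}
Tree: B1–B2, B2–B3, B3–B4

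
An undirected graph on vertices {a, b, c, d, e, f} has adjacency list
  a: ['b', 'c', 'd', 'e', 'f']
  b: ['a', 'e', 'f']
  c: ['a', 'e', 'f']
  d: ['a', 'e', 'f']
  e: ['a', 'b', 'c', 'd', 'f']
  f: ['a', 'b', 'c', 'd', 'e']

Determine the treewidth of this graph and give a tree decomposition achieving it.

Every bag has size at most 4, so the width is 4 − 1 = 3 and tw(G) ≤ 3. For the lower bound, the 4 vertices {a, d, e, f} are pairwise adjacent, and any tree decomposition puts a clique entirely inside one bag — forcing width ≥ 3. Combining the bounds, tw(G) = 3.

Treewidth 3.
One optimal decomposition is:
Bags: B1 = {a, b, e, f}  B2 = {a, c, e, f}  B3 = {a, d, e, f}
Tree: B1–B2, B1–B3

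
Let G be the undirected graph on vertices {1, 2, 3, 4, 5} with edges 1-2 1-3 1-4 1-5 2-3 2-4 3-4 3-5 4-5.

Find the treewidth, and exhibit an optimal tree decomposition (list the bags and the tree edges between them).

Treewidth 3.
One optimal decomposition is:
Bags: B1 = {1, 3, 4, 5}  B2 = {1, 2, 3, 4}
Tree: B1–B2

The largest bag has 4 vertices, giving width 3; this decomposition certifies tw(G) ≤ 3. For the lower bound, the 4 vertices {1, 2, 3, 4} are pairwise adjacent, and any tree decomposition puts a clique entirely inside one bag — forcing width ≥ 3. Hence tw(G) = 3 exactly.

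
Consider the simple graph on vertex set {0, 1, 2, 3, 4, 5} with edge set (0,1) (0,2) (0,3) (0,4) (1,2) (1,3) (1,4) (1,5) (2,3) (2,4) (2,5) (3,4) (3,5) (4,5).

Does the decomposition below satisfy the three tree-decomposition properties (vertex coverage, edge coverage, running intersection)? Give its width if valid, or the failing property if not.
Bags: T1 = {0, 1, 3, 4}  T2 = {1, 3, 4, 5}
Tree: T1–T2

No — vertex 2 appears in no bag.

A tree decomposition must satisfy three properties: every vertex lies in some bag; for every edge, both endpoints lie together in some bag; and for every vertex, the bags containing it form a connected subtree. Here vertex 2 appears in no bag, so the decomposition is invalid.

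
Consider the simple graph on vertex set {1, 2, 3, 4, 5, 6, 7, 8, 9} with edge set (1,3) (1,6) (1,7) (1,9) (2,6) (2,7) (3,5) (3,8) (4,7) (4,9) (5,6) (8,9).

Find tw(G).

A width-3 tree decomposition is:
Bags: B1 = {4, 7, 8, 9}  B2 = {1, 7, 8, 9}  B3 = {1, 3, 7, 8}  B4 = {1, 2, 3, 7}  B5 = {1, 2, 3, 6}  B6 = {2, 3, 5, 6}
Tree: B1–B2, B2–B3, B3–B4, B4–B5, B5–B6
Each bag holds 4 vertices, so the decomposition has width 3, which upper-bounds the treewidth. For the lower bound: the 4 vertex sets {4,8,9}, {7}, {1}, {2,3,5,6} are disjoint, each induces a connected subgraph, and every pair is joined by at least one edge of G. Contracting each set to a single vertex therefore yields K_{4} as a minor, and since treewidth is minor-monotone, tw(G) ≥ tw(K_{4}) = 3. Therefore the treewidth is 3.

3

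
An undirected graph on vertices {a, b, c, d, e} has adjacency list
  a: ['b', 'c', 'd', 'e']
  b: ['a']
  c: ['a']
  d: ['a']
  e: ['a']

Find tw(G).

A width-1 tree decomposition is:
Bags: B1 = {a, c}  B2 = {a, d}  B3 = {a, e}  B4 = {a, b}
Tree: B1–B2, B1–B3, B2–B4
Each bag holds 2 vertices, so the decomposition has width 1, which upper-bounds the treewidth. G has an edge, so its treewidth is at least 1. Combining the bounds, tw(G) = 1.

1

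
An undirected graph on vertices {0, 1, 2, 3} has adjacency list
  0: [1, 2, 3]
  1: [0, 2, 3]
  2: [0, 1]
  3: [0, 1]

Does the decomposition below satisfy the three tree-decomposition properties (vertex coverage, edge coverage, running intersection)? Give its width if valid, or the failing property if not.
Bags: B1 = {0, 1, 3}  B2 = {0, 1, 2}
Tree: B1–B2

Yes; width 2.

Vertex coverage: the bags together contain {0, 1, 2, 3}, the full vertex set. Edge coverage: each edge of G has both endpoints in at least one bag. Running intersection: for every vertex, the bags containing it form a connected subtree. All three properties hold, so this is a valid tree decomposition of width max|bag| − 1 = 2, and hence tw(G) ≤ 2.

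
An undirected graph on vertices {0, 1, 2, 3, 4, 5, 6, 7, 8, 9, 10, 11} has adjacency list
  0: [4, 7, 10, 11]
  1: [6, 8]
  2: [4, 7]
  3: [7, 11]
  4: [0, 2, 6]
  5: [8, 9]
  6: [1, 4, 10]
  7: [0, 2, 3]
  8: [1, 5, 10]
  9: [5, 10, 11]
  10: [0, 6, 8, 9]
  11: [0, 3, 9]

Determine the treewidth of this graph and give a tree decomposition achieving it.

Each bag holds 4 vertices, so the decomposition has width 3, which upper-bounds the treewidth. For the lower bound: the 4 vertex sets {2,3,7}, {4}, {0}, {6,9,10,11} are disjoint, each induces a connected subgraph, and every pair is joined by at least one edge of G. Contracting each set to a single vertex therefore yields K_{4} as a minor, and since treewidth is minor-monotone, tw(G) ≥ tw(K_{4}) = 3. Combining the bounds, tw(G) = 3.

Treewidth 3.
Bags: B1 = {2, 3, 4, 7}  B2 = {0, 3, 4, 7}  B3 = {0, 3, 4, 11}  B4 = {0, 4, 6, 11}  B5 = {0, 6, 10, 11}  B6 = {6, 9, 10, 11}  B7 = {1, 6, 9, 10}  B8 = {1, 8, 9, 10}  B9 = {1, 5, 8, 9}
Tree: B1–B2, B2–B3, B3–B4, B4–B5, B5–B6, B6–B7, B7–B8, B8–B9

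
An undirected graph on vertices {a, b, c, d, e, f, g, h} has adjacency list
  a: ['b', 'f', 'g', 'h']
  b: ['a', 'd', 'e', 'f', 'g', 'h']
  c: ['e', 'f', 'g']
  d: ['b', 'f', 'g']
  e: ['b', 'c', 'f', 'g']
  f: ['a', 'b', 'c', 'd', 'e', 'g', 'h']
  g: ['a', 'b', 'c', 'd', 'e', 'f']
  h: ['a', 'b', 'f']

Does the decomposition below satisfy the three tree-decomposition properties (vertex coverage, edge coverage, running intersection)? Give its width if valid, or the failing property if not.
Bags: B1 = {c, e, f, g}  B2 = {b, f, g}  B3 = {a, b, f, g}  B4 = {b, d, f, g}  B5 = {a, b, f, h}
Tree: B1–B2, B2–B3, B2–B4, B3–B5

A tree decomposition must satisfy three properties: every vertex lies in some bag; for every edge, both endpoints lie together in some bag; and for every vertex, the bags containing it form a connected subtree. Here edge (e,b) lies in no bag, so the decomposition is invalid.

No — edge (e,b) lies in no bag.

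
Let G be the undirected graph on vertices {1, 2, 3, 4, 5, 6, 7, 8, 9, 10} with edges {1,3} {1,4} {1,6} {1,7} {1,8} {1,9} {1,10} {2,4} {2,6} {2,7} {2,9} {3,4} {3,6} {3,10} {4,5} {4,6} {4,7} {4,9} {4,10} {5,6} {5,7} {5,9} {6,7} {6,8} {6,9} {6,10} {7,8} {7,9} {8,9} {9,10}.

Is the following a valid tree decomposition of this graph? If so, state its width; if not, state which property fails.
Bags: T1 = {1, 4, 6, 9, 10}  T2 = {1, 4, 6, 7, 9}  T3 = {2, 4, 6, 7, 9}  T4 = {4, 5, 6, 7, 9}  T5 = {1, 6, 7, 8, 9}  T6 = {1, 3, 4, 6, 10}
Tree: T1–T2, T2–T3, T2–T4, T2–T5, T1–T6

Every vertex of G appears in some bag (union = {1, 2, 3, 4, 5, 6, 7, 8, 9, 10}); every edge is covered by a bag; and for each vertex v the set of bags containing v is connected in the bag tree. The decomposition is therefore valid. The largest bag has 5 vertices, so the width is 4.

Yes; width 4.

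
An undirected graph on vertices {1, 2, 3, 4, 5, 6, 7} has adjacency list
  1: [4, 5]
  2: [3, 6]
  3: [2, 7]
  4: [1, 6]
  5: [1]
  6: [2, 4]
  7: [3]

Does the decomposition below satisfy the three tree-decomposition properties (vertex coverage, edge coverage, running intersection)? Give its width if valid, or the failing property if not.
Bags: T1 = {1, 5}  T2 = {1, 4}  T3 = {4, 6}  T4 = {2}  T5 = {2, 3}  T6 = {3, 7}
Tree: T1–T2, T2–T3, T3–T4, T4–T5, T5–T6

A tree decomposition must satisfy three properties: every vertex lies in some bag; for every edge, both endpoints lie together in some bag; and for every vertex, the bags containing it form a connected subtree. Here edge (6,2) lies in no bag, so the decomposition is invalid.

No — edge (6,2) lies in no bag.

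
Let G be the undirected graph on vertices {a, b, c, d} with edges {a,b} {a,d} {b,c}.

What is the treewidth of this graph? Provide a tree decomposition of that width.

Each bag holds 2 vertices, so the decomposition has width 1, which upper-bounds the treewidth. Since G has at least one edge (e.g. c–b), it is not an edgeless graph, so tw(G) ≥ 1. Hence tw(G) = 1 exactly.

Treewidth 1.
One optimal decomposition is:
Bags: B1 = {b, c}  B2 = {a, b}  B3 = {a, d}
Tree: B1–B2, B2–B3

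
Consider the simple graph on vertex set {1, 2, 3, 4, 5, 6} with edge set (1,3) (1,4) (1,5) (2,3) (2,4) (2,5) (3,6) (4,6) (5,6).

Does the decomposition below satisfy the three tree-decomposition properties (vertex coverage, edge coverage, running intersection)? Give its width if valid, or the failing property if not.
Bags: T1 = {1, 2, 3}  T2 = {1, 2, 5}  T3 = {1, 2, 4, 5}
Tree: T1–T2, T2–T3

A tree decomposition must satisfy three properties: every vertex lies in some bag; for every edge, both endpoints lie together in some bag; and for every vertex, the bags containing it form a connected subtree. Here vertex 6 appears in no bag, so the decomposition is invalid.

No — vertex 6 appears in no bag.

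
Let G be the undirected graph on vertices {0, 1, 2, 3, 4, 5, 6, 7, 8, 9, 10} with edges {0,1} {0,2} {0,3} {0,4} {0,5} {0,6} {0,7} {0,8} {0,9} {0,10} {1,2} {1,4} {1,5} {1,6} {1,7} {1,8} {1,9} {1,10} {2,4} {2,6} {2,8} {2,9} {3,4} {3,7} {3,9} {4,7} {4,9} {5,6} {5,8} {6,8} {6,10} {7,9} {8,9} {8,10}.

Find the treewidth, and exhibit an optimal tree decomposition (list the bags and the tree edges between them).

Treewidth 4.
One optimal decomposition is:
Bags: B1 = {0, 1, 2, 4, 9}  B2 = {0, 1, 2, 8, 9}  B3 = {0, 1, 2, 6, 8}  B4 = {0, 1, 6, 8, 10}  B5 = {0, 1, 4, 7, 9}  B6 = {0, 1, 5, 6, 8}  B7 = {0, 3, 4, 7, 9}
Tree: B1–B2, B2–B3, B3–B4, B1–B5, B4–B6, B5–B7

Every bag has size at most 5, so the width is 5 − 1 = 4 and tw(G) ≤ 4. On the other hand G contains the 5-clique {0, 1, 2, 8, 9}. A clique must lie in a single bag of any decomposition, so no decomposition can have width below 4. Combining the bounds, tw(G) = 4.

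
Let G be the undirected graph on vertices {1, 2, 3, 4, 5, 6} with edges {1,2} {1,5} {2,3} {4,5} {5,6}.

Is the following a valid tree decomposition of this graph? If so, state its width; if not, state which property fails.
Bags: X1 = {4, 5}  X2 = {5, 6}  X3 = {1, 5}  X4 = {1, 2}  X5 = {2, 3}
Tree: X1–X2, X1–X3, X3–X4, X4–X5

Vertex coverage: the bags together contain {1, 2, 3, 4, 5, 6}, the full vertex set. Edge coverage: each edge of G has both endpoints in at least one bag. Running intersection: for every vertex, the bags containing it form a connected subtree. All three properties hold, so this is a valid tree decomposition of width max|bag| − 1 = 1, and hence tw(G) ≤ 1.

Yes; width 1.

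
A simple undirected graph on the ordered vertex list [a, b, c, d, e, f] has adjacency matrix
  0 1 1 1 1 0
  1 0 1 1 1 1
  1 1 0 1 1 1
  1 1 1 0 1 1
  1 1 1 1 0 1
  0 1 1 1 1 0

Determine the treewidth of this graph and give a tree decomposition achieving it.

Every bag has size at most 5, so the width is 5 − 1 = 4 and tw(G) ≤ 4. For the lower bound, the 5 vertices {b, c, d, e, f} are pairwise adjacent, and any tree decomposition puts a clique entirely inside one bag — forcing width ≥ 4. Therefore the treewidth is 4.

Treewidth 4.
Bags: B1 = {a, b, c, d, e}  B2 = {b, c, d, e, f}
Tree: B1–B2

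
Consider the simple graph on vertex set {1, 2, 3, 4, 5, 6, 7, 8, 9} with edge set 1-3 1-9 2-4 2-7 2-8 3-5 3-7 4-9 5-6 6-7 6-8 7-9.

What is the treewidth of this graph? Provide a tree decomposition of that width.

Each bag holds 4 vertices, so the decomposition has width 3, which upper-bounds the treewidth. For the lower bound: the 4 vertex sets {1,4,9}, {2}, {7}, {3,5,6,8} are disjoint, each induces a connected subgraph, and every pair is joined by at least one edge of G. Contracting each set to a single vertex therefore yields K_{4} as a minor, and since treewidth is minor-monotone, tw(G) ≥ tw(K_{4}) = 3. Hence tw(G) = 3 exactly.

Treewidth 3.
One such decomposition:
Bags: B1 = {1, 2, 4, 9}  B2 = {1, 2, 7, 9}  B3 = {1, 2, 3, 7}  B4 = {2, 3, 7, 8}  B5 = {3, 6, 7, 8}  B6 = {3, 5, 6, 8}
Tree: B1–B2, B2–B3, B3–B4, B4–B5, B5–B6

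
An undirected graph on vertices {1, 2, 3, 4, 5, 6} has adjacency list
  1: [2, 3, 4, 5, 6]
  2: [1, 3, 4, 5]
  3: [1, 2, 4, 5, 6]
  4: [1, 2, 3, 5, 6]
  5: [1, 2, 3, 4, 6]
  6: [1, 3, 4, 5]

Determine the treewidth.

A width-4 tree decomposition is:
Bags: B1 = {1, 3, 4, 5, 6}  B2 = {1, 2, 3, 4, 5}
Tree: B1–B2
Every bag has size at most 5, so the width is 5 − 1 = 4 and tw(G) ≤ 4. On the other hand G contains the 5-clique {1, 2, 3, 4, 5}. A clique must lie in a single bag of any decomposition, so no decomposition can have width below 4. The upper and lower bounds meet at 4, so that is the treewidth.

4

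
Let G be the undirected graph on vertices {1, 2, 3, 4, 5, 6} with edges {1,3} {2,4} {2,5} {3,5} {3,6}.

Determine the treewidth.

A width-1 tree decomposition is:
Bags: B1 = {1, 3}  B2 = {3, 6}  B3 = {3, 5}  B4 = {2, 5}  B5 = {2, 4}
Tree: B1–B2, B1–B3, B3–B4, B4–B5
Every bag has size at most 2, so the width is 2 − 1 = 1 and tw(G) ≤ 1. G has an edge, so its treewidth is at least 1. The upper and lower bounds meet at 1, so that is the treewidth.

1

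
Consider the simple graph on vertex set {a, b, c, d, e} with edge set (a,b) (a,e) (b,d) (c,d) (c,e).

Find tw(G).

2

A width-2 tree decomposition is:
Bags: B1 = {a, c, e}  B2 = {a, c, d}  B3 = {a, b, d}
Tree: B1–B2, B2–B3
Each bag holds 3 vertices, so the decomposition has width 2, which upper-bounds the treewidth. For the lower bound, G contains the cycle a–e–c–d–b–a, so G is not a forest; only forests have treewidth ≤ 1, hence tw(G) ≥ 2. Combining the bounds, tw(G) = 2.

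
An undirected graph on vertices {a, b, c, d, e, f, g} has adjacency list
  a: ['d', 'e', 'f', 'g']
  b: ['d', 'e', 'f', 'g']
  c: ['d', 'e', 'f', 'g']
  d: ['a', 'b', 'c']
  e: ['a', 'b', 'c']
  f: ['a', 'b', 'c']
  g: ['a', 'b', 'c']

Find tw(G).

A width-3 tree decomposition is:
Bags: B1 = {a, b, c, e}  B2 = {a, b, c, d}  B3 = {a, b, c, g}  B4 = {a, b, c, f}
Tree: B1–B2, B2–B3, B3–B4
Every bag has size at most 4, so the width is 4 − 1 = 3 and tw(G) ≤ 3. For the lower bound: the 4 vertex sets {c,e}, {a,d}, {b}, {g} are disjoint, each induces a connected subgraph, and every pair is joined by at least one edge of G. Contracting each set to a single vertex therefore yields K_{4} as a minor, and since treewidth is minor-monotone, tw(G) ≥ tw(K_{4}) = 3. Combining the bounds, tw(G) = 3.

3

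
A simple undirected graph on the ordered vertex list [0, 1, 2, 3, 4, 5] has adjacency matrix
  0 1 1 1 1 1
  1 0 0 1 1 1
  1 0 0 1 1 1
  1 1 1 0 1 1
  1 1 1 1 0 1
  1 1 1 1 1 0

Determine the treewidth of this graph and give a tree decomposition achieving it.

Treewidth 4.
One optimal decomposition is:
Bags: B1 = {0, 2, 3, 4, 5}  B2 = {0, 1, 3, 4, 5}
Tree: B1–B2

Each bag holds 5 vertices, so the decomposition has width 4, which upper-bounds the treewidth. For the lower bound, the 5 vertices {0, 1, 3, 4, 5} are pairwise adjacent, and any tree decomposition puts a clique entirely inside one bag — forcing width ≥ 4. Combining the bounds, tw(G) = 4.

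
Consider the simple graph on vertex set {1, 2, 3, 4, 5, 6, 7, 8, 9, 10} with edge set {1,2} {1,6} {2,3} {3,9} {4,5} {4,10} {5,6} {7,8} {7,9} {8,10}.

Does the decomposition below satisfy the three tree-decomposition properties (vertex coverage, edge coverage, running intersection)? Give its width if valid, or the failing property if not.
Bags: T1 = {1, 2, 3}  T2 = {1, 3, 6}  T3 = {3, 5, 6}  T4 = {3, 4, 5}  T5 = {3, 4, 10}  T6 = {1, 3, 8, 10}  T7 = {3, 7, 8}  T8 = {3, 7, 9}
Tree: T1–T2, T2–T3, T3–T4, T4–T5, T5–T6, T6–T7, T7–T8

A tree decomposition must satisfy three properties: every vertex lies in some bag; for every edge, both endpoints lie together in some bag; and for every vertex, the bags containing it form a connected subtree. Here bags containing vertex 1 are not connected in the tree, so the decomposition is invalid.

No — bags containing vertex 1 are not connected in the tree.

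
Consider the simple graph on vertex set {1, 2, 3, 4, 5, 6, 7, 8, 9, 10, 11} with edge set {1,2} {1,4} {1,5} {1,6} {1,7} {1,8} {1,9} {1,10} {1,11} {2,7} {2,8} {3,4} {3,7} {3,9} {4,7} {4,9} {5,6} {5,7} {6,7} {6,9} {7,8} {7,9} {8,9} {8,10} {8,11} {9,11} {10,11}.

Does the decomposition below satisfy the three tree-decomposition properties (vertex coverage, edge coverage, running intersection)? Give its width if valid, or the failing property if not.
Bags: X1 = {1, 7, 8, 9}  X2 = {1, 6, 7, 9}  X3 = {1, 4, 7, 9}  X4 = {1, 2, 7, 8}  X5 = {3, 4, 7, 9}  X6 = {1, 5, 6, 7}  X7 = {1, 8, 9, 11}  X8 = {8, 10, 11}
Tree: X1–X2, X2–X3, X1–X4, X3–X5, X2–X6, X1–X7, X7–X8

No — edge (1,10) lies in no bag.

A tree decomposition must satisfy three properties: every vertex lies in some bag; for every edge, both endpoints lie together in some bag; and for every vertex, the bags containing it form a connected subtree. Here edge (1,10) lies in no bag, so the decomposition is invalid.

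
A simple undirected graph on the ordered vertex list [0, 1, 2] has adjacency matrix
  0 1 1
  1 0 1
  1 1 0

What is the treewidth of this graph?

A width-2 tree decomposition is:
Bags: B1 = {0, 1, 2}
Tree: (single bag)
A single bag containing all 3 vertices is trivially a valid decomposition of width 2. Conversely, {0, 1, 2} is a clique of size 3, and the vertices of any clique must share a bag in every tree decomposition; so some bag has ≥ 3 vertices and tw(G) ≥ 2. Combining the bounds, tw(G) = 2.

2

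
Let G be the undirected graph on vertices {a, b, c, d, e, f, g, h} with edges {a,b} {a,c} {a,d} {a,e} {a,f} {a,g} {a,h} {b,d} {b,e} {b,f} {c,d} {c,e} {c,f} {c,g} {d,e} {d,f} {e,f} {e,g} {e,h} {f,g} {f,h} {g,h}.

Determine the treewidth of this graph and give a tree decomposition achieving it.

Treewidth 4.
One such decomposition:
Bags: B1 = {a, c, d, e, f}  B2 = {a, b, d, e, f}  B3 = {a, c, e, f, g}  B4 = {a, e, f, g, h}
Tree: B1–B2, B1–B3, B3–B4

Each bag holds 5 vertices, so the decomposition has width 4, which upper-bounds the treewidth. Conversely, {a, c, d, e, f} is a clique of size 5, and the vertices of any clique must share a bag in every tree decomposition; so some bag has ≥ 5 vertices and tw(G) ≥ 4. Hence tw(G) = 4 exactly.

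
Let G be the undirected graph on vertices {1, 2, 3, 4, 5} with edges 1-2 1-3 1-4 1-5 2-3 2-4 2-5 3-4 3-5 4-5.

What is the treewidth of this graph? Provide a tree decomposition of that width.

Treewidth 4.
Bags: B1 = {1, 2, 3, 4, 5}
Tree: (single bag)

A single bag containing all 5 vertices is trivially a valid decomposition of width 4. Conversely, {1, 2, 3, 4, 5} is a clique of size 5, and the vertices of any clique must share a bag in every tree decomposition; so some bag has ≥ 5 vertices and tw(G) ≥ 4. Combining the bounds, tw(G) = 4.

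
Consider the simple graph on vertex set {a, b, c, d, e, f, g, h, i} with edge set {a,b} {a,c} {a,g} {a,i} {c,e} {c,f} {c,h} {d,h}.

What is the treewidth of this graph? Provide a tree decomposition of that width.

Each bag holds 2 vertices, so the decomposition has width 1, which upper-bounds the treewidth. Since G has at least one edge (e.g. c–f), it is not an edgeless graph, so tw(G) ≥ 1. Combining the bounds, tw(G) = 1.

Treewidth 1.
One optimal decomposition is:
Bags: B1 = {c, f}  B2 = {c, e}  B3 = {a, c}  B4 = {a, g}  B5 = {c, h}  B6 = {a, b}  B7 = {a, i}  B8 = {d, h}
Tree: B1–B2, B1–B3, B3–B4, B2–B5, B4–B6, B4–B7, B5–B8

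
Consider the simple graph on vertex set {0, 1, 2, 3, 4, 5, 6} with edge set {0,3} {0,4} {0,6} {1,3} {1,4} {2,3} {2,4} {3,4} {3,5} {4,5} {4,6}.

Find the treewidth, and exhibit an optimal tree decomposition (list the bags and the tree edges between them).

Treewidth 2.
One optimal decomposition is:
Bags: B1 = {3, 4, 5}  B2 = {1, 3, 4}  B3 = {0, 3, 4}  B4 = {2, 3, 4}  B5 = {0, 4, 6}
Tree: B1–B2, B1–B3, B2–B4, B3–B5

Every bag has size at most 3, so the width is 3 − 1 = 2 and tw(G) ≤ 2. On the other hand G contains the 3-clique {0, 3, 4}. A clique must lie in a single bag of any decomposition, so no decomposition can have width below 2. Hence tw(G) = 2 exactly.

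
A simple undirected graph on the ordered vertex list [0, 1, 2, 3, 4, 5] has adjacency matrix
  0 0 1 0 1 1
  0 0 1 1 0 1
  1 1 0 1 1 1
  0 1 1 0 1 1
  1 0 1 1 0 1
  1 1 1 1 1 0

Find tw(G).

A width-3 tree decomposition is:
Bags: B1 = {1, 2, 3, 5}  B2 = {2, 3, 4, 5}  B3 = {0, 2, 4, 5}
Tree: B1–B2, B2–B3
Each bag holds 4 vertices, so the decomposition has width 3, which upper-bounds the treewidth. On the other hand G contains the 4-clique {0, 2, 4, 5}. A clique must lie in a single bag of any decomposition, so no decomposition can have width below 3. Therefore the treewidth is 3.

3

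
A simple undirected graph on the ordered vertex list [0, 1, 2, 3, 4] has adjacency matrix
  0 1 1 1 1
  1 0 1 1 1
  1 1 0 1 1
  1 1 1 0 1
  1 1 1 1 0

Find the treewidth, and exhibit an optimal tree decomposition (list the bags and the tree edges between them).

A single bag containing all 5 vertices is trivially a valid decomposition of width 4. Conversely, {0, 1, 2, 3, 4} is a clique of size 5, and the vertices of any clique must share a bag in every tree decomposition; so some bag has ≥ 5 vertices and tw(G) ≥ 4. Therefore the treewidth is 4.

Treewidth 4.
One such decomposition:
Bags: B1 = {0, 1, 2, 3, 4}
Tree: (single bag)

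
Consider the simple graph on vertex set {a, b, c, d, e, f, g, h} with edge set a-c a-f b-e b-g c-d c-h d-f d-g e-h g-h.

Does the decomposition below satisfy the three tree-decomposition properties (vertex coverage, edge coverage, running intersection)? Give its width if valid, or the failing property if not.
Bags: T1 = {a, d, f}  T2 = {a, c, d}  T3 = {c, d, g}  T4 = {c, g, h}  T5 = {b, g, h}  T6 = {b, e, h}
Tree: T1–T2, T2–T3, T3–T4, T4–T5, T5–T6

Yes; width 2.

Checking the three conditions: (i) the bags cover all of {a, b, c, d, e, f, g, h}; (ii) for each edge, some bag contains both endpoints; (iii) the bags containing any fixed vertex form a subtree. All hold, so the decomposition is valid with width 3 − 1 = 2.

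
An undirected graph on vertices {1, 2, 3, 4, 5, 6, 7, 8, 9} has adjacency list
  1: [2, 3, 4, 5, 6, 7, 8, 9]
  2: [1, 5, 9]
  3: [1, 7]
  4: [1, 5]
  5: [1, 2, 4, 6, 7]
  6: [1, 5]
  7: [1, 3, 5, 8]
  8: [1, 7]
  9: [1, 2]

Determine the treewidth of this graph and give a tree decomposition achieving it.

Treewidth 2.
One optimal decomposition is:
Bags: B1 = {1, 4, 5}  B2 = {1, 2, 5}  B3 = {1, 5, 6}  B4 = {1, 5, 7}  B5 = {1, 7, 8}  B6 = {1, 2, 9}  B7 = {1, 3, 7}
Tree: B1–B2, B1–B3, B3–B4, B4–B5, B2–B6, B5–B7

The largest bag has 3 vertices, giving width 2; this decomposition certifies tw(G) ≤ 2. Conversely, {1, 7, 8} is a clique of size 3, and the vertices of any clique must share a bag in every tree decomposition; so some bag has ≥ 3 vertices and tw(G) ≥ 2. Hence tw(G) = 2 exactly.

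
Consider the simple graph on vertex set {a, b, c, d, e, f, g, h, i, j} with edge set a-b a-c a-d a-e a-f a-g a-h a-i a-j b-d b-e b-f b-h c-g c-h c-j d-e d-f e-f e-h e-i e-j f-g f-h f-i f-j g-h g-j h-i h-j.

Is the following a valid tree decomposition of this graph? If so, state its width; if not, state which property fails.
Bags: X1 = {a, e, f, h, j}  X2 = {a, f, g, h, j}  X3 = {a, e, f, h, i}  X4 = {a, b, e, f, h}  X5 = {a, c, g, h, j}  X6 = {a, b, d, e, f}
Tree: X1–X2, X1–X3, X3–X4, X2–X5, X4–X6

Yes; width 4.

Checking the three conditions: (i) the bags cover all of {a, b, c, d, e, f, g, h, i, j}; (ii) for each edge, some bag contains both endpoints; (iii) the bags containing any fixed vertex form a subtree. All hold, so the decomposition is valid with width 5 − 1 = 4.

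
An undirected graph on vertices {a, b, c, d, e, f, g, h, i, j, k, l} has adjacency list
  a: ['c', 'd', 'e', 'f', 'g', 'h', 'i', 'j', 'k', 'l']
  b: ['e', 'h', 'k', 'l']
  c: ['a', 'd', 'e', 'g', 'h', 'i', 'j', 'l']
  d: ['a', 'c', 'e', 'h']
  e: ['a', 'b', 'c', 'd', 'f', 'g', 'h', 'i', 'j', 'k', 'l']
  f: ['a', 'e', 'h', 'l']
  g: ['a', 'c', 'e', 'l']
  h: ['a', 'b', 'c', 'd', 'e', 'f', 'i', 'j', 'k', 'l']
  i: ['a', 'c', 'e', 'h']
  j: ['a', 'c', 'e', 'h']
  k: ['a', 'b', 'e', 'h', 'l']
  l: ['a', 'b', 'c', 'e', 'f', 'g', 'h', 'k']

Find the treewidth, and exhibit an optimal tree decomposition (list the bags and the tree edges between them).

The largest bag has 5 vertices, giving width 4; this decomposition certifies tw(G) ≤ 4. For the lower bound, the 5 vertices {a, c, e, g, l} are pairwise adjacent, and any tree decomposition puts a clique entirely inside one bag — forcing width ≥ 4. Therefore the treewidth is 4.

Treewidth 4.
One optimal decomposition is:
Bags: B1 = {a, c, e, g, l}  B2 = {a, c, e, h, l}  B3 = {a, c, d, e, h}  B4 = {a, e, f, h, l}  B5 = {a, e, h, k, l}  B6 = {b, e, h, k, l}  B7 = {a, c, e, h, j}  B8 = {a, c, e, h, i}
Tree: B1–B2, B2–B3, B2–B4, B2–B5, B5–B6, B2–B7, B3–B8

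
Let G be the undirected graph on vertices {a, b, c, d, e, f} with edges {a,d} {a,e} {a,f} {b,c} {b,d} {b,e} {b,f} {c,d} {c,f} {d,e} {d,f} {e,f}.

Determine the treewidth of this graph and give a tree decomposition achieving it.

Each bag holds 4 vertices, so the decomposition has width 3, which upper-bounds the treewidth. On the other hand G contains the 4-clique {a, d, e, f}. A clique must lie in a single bag of any decomposition, so no decomposition can have width below 3. Therefore the treewidth is 3.

Treewidth 3.
One such decomposition:
Bags: B1 = {b, d, e, f}  B2 = {b, c, d, f}  B3 = {a, d, e, f}
Tree: B1–B2, B1–B3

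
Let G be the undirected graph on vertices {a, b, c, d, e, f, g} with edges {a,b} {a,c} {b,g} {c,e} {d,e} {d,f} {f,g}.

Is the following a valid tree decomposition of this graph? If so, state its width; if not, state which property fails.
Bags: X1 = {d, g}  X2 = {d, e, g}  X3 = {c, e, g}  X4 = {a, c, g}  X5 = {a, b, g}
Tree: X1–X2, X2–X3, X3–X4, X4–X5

A tree decomposition must satisfy three properties: every vertex lies in some bag; for every edge, both endpoints lie together in some bag; and for every vertex, the bags containing it form a connected subtree. Here vertex f appears in no bag, so the decomposition is invalid.

No — vertex f appears in no bag.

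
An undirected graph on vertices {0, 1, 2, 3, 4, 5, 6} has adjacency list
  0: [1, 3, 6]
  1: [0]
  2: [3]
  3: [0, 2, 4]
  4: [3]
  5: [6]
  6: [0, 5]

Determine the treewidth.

A width-1 tree decomposition is:
Bags: B1 = {0, 6}  B2 = {0, 3}  B3 = {3, 4}  B4 = {0, 1}  B5 = {2, 3}  B6 = {5, 6}
Tree: B1–B2, B2–B3, B2–B4, B3–B5, B1–B6
Every bag has size at most 2, so the width is 2 − 1 = 1 and tw(G) ≤ 1. G has an edge, so its treewidth is at least 1. Hence tw(G) = 1 exactly.

1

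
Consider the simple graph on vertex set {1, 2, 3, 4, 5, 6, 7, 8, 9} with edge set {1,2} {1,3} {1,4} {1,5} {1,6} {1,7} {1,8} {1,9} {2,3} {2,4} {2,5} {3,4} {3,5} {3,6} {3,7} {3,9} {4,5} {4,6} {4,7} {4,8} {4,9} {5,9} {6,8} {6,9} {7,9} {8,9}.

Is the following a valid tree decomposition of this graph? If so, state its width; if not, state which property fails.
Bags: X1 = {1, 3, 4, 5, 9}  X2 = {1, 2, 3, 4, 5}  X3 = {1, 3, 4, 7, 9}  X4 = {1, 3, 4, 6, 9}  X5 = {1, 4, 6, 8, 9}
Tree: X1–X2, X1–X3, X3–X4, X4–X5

Yes; width 4.

Every vertex of G appears in some bag (union = {1, 2, 3, 4, 5, 6, 7, 8, 9}); every edge is covered by a bag; and for each vertex v the set of bags containing v is connected in the bag tree. The decomposition is therefore valid. The largest bag has 5 vertices, so the width is 4.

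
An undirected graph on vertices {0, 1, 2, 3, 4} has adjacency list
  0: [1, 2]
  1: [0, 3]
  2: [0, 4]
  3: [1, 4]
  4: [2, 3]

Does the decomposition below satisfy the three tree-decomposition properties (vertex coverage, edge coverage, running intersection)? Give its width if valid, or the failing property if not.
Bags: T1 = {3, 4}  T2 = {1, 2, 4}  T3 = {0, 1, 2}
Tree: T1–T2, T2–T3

No — edge (1,3) lies in no bag.

A tree decomposition must satisfy three properties: every vertex lies in some bag; for every edge, both endpoints lie together in some bag; and for every vertex, the bags containing it form a connected subtree. Here edge (1,3) lies in no bag, so the decomposition is invalid.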